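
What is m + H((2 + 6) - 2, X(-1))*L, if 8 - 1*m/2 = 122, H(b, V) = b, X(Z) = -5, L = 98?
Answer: 360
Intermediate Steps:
m = -228 (m = 16 - 2*122 = 16 - 244 = -228)
m + H((2 + 6) - 2, X(-1))*L = -228 + ((2 + 6) - 2)*98 = -228 + (8 - 2)*98 = -228 + 6*98 = -228 + 588 = 360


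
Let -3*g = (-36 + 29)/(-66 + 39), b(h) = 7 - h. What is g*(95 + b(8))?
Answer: -658/81 ≈ -8.1235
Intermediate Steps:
g = -7/81 (g = -(-36 + 29)/(3*(-66 + 39)) = -(-7)/(3*(-27)) = -(-7)*(-1)/(3*27) = -⅓*7/27 = -7/81 ≈ -0.086420)
g*(95 + b(8)) = -7*(95 + (7 - 1*8))/81 = -7*(95 + (7 - 8))/81 = -7*(95 - 1)/81 = -7/81*94 = -658/81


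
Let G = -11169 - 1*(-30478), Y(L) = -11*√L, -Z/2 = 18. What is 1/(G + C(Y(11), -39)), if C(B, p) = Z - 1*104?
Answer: 1/19169 ≈ 5.2168e-5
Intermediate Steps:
Z = -36 (Z = -2*18 = -36)
C(B, p) = -140 (C(B, p) = -36 - 1*104 = -36 - 104 = -140)
G = 19309 (G = -11169 + 30478 = 19309)
1/(G + C(Y(11), -39)) = 1/(19309 - 140) = 1/19169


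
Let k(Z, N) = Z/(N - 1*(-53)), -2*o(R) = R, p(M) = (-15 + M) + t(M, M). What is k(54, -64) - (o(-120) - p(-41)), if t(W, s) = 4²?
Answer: -1154/11 ≈ -104.91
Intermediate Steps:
t(W, s) = 16
p(M) = 1 + M (p(M) = (-15 + M) + 16 = 1 + M)
o(R) = -R/2
k(Z, N) = Z/(53 + N) (k(Z, N) = Z/(N + 53) = Z/(53 + N))
k(54, -64) - (o(-120) - p(-41)) = 54/(53 - 64) - (-½*(-120) - (1 - 41)) = 54/(-11) - (60 - 1*(-40)) = 54*(-1/11) - (60 + 40) = -54/11 - 1*100 = -54/11 - 100 = -1154/11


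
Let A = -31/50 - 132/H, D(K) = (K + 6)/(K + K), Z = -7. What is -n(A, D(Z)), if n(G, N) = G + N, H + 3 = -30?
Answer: -604/175 ≈ -3.4514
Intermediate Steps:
D(K) = (6 + K)/(2*K) (D(K) = (6 + K)/((2*K)) = (6 + K)*(1/(2*K)) = (6 + K)/(2*K))
H = -33 (H = -3 - 30 = -33)
A = 169/50 (A = -31/50 - 132/(-33) = -31*1/50 - 132*(-1/33) = -31/50 + 4 = 169/50 ≈ 3.3800)
-n(A, D(Z)) = -(169/50 + (½)*(6 - 7)/(-7)) = -(169/50 + (½)*(-⅐)*(-1)) = -(169/50 + 1/14) = -1*604/175 = -604/175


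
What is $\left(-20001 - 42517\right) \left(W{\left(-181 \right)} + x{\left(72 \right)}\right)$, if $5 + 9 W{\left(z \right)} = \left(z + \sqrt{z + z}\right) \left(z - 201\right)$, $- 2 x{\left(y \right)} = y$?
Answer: $- \frac{4302051134}{9} + \frac{23881876 i \sqrt{362}}{9} \approx -4.7801 \cdot 10^{8} + 5.0487 \cdot 10^{7} i$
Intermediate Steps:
$x{\left(y \right)} = - \frac{y}{2}$
$W{\left(z \right)} = - \frac{5}{9} + \frac{\left(-201 + z\right) \left(z + \sqrt{2} \sqrt{z}\right)}{9}$ ($W{\left(z \right)} = - \frac{5}{9} + \frac{\left(z + \sqrt{z + z}\right) \left(z - 201\right)}{9} = - \frac{5}{9} + \frac{\left(z + \sqrt{2 z}\right) \left(-201 + z\right)}{9} = - \frac{5}{9} + \frac{\left(z + \sqrt{2} \sqrt{z}\right) \left(-201 + z\right)}{9} = - \frac{5}{9} + \frac{\left(-201 + z\right) \left(z + \sqrt{2} \sqrt{z}\right)}{9}$)
$\left(-20001 - 42517\right) \left(W{\left(-181 \right)} + x{\left(72 \right)}\right) = \left(-20001 - 42517\right) \left(\left(- \frac{5}{9} - - \frac{12127}{3} + \frac{\left(-181\right)^{2}}{9} - \frac{67 \sqrt{2} \sqrt{-181}}{3} + \frac{\sqrt{2} \left(-181\right)^{\frac{3}{2}}}{9}\right) - 36\right) = - 62518 \left(\left(- \frac{5}{9} + \frac{12127}{3} + \frac{1}{9} \cdot 32761 - \frac{67 \sqrt{2} i \sqrt{181}}{3} + \frac{\sqrt{2} \left(- 181 i \sqrt{181}\right)}{9}\right) - 36\right) = - 62518 \left(\left(- \frac{5}{9} + \frac{12127}{3} + \frac{32761}{9} - \frac{67 i \sqrt{362}}{3} - \frac{181 i \sqrt{362}}{9}\right) - 36\right) = - 62518 \left(\left(\frac{69137}{9} - \frac{382 i \sqrt{362}}{9}\right) - 36\right) = - 62518 \left(\frac{68813}{9} - \frac{382 i \sqrt{362}}{9}\right) = - \frac{4302051134}{9} + \frac{23881876 i \sqrt{362}}{9}$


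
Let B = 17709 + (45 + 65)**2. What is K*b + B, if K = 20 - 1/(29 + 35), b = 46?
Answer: 983305/32 ≈ 30728.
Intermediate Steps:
K = 1279/64 (K = 20 - 1/64 = 1279/64 ≈ 19.984)
B = 29809 (B = 17709 + 110**2 = 17709 + 12100 = 29809)
K*b + B = (1279/64)*46 + 29809 = 29417/32 + 29809 = 983305/32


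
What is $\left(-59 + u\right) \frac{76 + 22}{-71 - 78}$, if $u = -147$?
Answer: $\frac{20188}{149} \approx 135.49$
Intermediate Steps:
$\left(-59 + u\right) \frac{76 + 22}{-71 - 78} = \left(-59 - 147\right) \frac{76 + 22}{-71 - 78} = - 206 \frac{98}{-149} = - 206 \cdot 98 \left(- \frac{1}{149}\right) = \left(-206\right) \left(- \frac{98}{149}\right) = \frac{20188}{149}$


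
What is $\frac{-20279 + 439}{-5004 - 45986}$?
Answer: $\frac{1984}{5099} \approx 0.3891$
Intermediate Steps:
$\frac{-20279 + 439}{-5004 - 45986} = - \frac{19840}{-50990} = \left(-19840\right) \left(- \frac{1}{50990}\right) = \frac{1984}{5099}$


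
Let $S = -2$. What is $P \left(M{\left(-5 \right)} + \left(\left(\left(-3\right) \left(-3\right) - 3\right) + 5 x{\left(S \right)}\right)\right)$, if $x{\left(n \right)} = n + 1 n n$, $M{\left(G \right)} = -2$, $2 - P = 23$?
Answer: $-294$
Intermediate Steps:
$P = -21$ ($P = 2 - 23 = -21$)
$x{\left(n \right)} = n + n^{2}$ ($x{\left(n \right)} = n + n n = n + n^{2}$)
$P \left(M{\left(-5 \right)} + \left(\left(\left(-3\right) \left(-3\right) - 3\right) + 5 x{\left(S \right)}\right)\right) = - 21 \left(-2 + \left(\left(\left(-3\right) \left(-3\right) - 3\right) + 5 \left(- 2 \left(1 - 2\right)\right)\right)\right) = - 21 \left(-2 + \left(\left(9 - 3\right) + 5 \left(\left(-2\right) \left(-1\right)\right)\right)\right) = - 21 \left(-2 + \left(6 + 5 \cdot 2\right)\right) = - 21 \left(-2 + \left(6 + 10\right)\right) = - 21 \left(-2 + 16\right) = \left(-21\right) 14 = -294$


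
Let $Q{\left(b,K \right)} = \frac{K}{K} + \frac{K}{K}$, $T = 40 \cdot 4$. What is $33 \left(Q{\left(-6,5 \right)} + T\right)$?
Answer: $5346$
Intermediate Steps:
$T = 160$
$Q{\left(b,K \right)} = 2$ ($Q{\left(b,K \right)} = 1 + 1 = 2$)
$33 \left(Q{\left(-6,5 \right)} + T\right) = 33 \left(2 + 160\right) = 33 \cdot 162 = 5346$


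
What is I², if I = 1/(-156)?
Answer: 1/24336 ≈ 4.1091e-5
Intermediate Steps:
I = -1/156 ≈ -0.0064103
I² = (-1/156)² = 1/24336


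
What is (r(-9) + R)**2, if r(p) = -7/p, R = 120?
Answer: 1181569/81 ≈ 14587.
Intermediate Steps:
(r(-9) + R)**2 = (-7/(-9) + 120)**2 = (-7*(-1/9) + 120)**2 = (7/9 + 120)**2 = (1087/9)**2 = 1181569/81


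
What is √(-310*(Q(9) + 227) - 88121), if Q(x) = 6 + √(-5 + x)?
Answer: I*√160971 ≈ 401.21*I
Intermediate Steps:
√(-310*(Q(9) + 227) - 88121) = √(-310*((6 + √(-5 + 9)) + 227) - 88121) = √(-310*((6 + √4) + 227) - 88121) = √(-310*((6 + 2) + 227) - 88121) = √(-310*(8 + 227) - 88121) = √(-310*235 - 88121) = √(-72850 - 88121) = √(-160971) = I*√160971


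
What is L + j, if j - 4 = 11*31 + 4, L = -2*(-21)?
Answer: 391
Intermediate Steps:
L = 42
j = 349 (j = 4 + (11*31 + 4) = 4 + (341 + 4) = 4 + 345 = 349)
L + j = 42 + 349 = 391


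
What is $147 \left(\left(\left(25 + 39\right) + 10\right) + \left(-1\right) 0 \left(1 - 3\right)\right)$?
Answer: $10878$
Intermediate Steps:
$147 \left(\left(\left(25 + 39\right) + 10\right) + \left(-1\right) 0 \left(1 - 3\right)\right) = 147 \left(\left(64 + 10\right) + 0 \left(-2\right)\right) = 147 \left(74 + 0\right) = 147 \cdot 74 = 10878$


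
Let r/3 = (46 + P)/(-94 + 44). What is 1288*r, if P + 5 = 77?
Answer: -227976/25 ≈ -9119.0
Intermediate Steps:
P = 72 (P = -5 + 77 = 72)
r = -177/25 (r = 3*((46 + 72)/(-94 + 44)) = 3*(118/(-50)) = 3*(118*(-1/50)) = 3*(-59/25) = -177/25 ≈ -7.0800)
1288*r = 1288*(-177/25) = -227976/25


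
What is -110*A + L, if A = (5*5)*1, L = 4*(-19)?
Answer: -2826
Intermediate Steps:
L = -76
A = 25 (A = 25*1 = 25)
-110*A + L = -110*25 - 76 = -2750 - 76 = -2826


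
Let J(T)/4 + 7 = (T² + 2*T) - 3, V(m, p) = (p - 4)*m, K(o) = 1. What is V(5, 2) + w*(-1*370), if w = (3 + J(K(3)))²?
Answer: -231260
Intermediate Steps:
V(m, p) = m*(-4 + p) (V(m, p) = (-4 + p)*m = m*(-4 + p))
J(T) = -40 + 4*T² + 8*T (J(T) = -28 + 4*((T² + 2*T) - 3) = -28 + 4*(-3 + T² + 2*T) = -28 + (-12 + 4*T² + 8*T) = -40 + 4*T² + 8*T)
w = 625 (w = (3 + (-40 + 4*1² + 8*1))² = (3 + (-40 + 4*1 + 8))² = (3 + (-40 + 4 + 8))² = (3 - 28)² = (-25)² = 625)
V(5, 2) + w*(-1*370) = 5*(-4 + 2) + 625*(-1*370) = 5*(-2) + 625*(-370) = -10 - 231250 = -231260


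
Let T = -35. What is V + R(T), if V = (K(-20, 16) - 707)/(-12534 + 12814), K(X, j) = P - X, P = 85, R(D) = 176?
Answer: 3477/20 ≈ 173.85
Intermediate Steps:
K(X, j) = 85 - X
V = -43/20 (V = ((85 - 1*(-20)) - 707)/(-12534 + 12814) = ((85 + 20) - 707)/280 = (105 - 707)*(1/280) = -602*1/280 = -43/20 ≈ -2.1500)
V + R(T) = -43/20 + 176 = 3477/20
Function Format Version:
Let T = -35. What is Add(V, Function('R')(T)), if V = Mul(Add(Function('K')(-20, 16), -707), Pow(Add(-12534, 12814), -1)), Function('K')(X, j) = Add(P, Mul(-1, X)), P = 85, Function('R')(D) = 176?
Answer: Rational(3477, 20) ≈ 173.85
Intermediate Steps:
Function('K')(X, j) = Add(85, Mul(-1, X))
V = Rational(-43, 20) (V = Mul(Add(Add(85, Mul(-1, -20)), -707), Pow(Add(-12534, 12814), -1)) = Mul(Add(Add(85, 20), -707), Pow(280, -1)) = Mul(Add(105, -707), Rational(1, 280)) = Mul(-602, Rational(1, 280)) = Rational(-43, 20) ≈ -2.1500)
Add(V, Function('R')(T)) = Add(Rational(-43, 20), 176) = Rational(3477, 20)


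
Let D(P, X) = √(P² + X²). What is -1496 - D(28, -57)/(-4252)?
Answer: -1496 + √4033/4252 ≈ -1496.0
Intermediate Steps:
-1496 - D(28, -57)/(-4252) = -1496 - √(28² + (-57)²)/(-4252) = -1496 - √(784 + 3249)*(-1)/4252 = -1496 - √4033*(-1)/4252 = -1496 - (-1)*√4033/4252 = -1496 + √4033/4252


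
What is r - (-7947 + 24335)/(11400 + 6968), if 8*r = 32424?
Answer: 18607279/4592 ≈ 4052.1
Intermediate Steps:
r = 4053 (r = (⅛)*32424 = 4053)
r - (-7947 + 24335)/(11400 + 6968) = 4053 - (-7947 + 24335)/(11400 + 6968) = 4053 - 16388/18368 = 4053 - 1*4097/4592 = 4053 - 4097/4592 = 18607279/4592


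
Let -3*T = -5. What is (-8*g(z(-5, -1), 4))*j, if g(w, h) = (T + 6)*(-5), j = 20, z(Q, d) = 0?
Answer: 18400/3 ≈ 6133.3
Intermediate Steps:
T = 5/3 (T = -⅓*(-5) = 5/3 ≈ 1.6667)
g(w, h) = -115/3 (g(w, h) = (5/3 + 6)*(-5) = (23/3)*(-5) = -115/3)
(-8*g(z(-5, -1), 4))*j = -8*(-115/3)*20 = (920/3)*20 = 18400/3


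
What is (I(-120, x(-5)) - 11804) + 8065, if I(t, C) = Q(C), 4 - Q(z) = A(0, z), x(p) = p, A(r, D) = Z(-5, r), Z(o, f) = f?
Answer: -3735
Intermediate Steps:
A(r, D) = r
Q(z) = 4 (Q(z) = 4 - 1*0 = 4 + 0 = 4)
I(t, C) = 4
(I(-120, x(-5)) - 11804) + 8065 = (4 - 11804) + 8065 = -11800 + 8065 = -3735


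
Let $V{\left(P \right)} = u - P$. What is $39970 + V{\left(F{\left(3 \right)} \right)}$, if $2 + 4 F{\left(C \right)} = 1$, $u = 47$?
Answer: $\frac{160069}{4} \approx 40017.0$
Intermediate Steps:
$F{\left(C \right)} = - \frac{1}{4}$ ($F{\left(C \right)} = - \frac{1}{2} + \frac{1}{4} \cdot 1 = - \frac{1}{2} + \frac{1}{4} = - \frac{1}{4}$)
$V{\left(P \right)} = 47 - P$
$39970 + V{\left(F{\left(3 \right)} \right)} = 39970 + \left(47 - - \frac{1}{4}\right) = 39970 + \left(47 + \frac{1}{4}\right) = 39970 + \frac{189}{4} = \frac{160069}{4}$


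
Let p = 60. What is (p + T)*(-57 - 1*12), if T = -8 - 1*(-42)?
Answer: -6486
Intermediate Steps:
T = 34 (T = -8 + 42 = 34)
(p + T)*(-57 - 1*12) = (60 + 34)*(-57 - 1*12) = 94*(-57 - 12) = 94*(-69) = -6486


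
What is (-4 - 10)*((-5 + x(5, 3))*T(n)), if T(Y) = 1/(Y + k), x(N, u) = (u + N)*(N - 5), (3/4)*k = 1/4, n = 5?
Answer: 105/8 ≈ 13.125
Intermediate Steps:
k = ⅓ (k = (4/3)/4 = (4/3)*(¼) = ⅓ ≈ 0.33333)
x(N, u) = (-5 + N)*(N + u) (x(N, u) = (N + u)*(-5 + N) = (-5 + N)*(N + u))
T(Y) = 1/(⅓ + Y) (T(Y) = 1/(Y + ⅓) = 1/(⅓ + Y))
(-4 - 10)*((-5 + x(5, 3))*T(n)) = (-4 - 10)*((-5 + (5² - 5*5 - 5*3 + 5*3))*(3/(1 + 3*5))) = -14*(-5 + (25 - 25 - 15 + 15))*3/(1 + 15) = -14*(-5 + 0)*3/16 = -(-70)*3*(1/16) = -(-70)*3/16 = -14*(-15/16) = 105/8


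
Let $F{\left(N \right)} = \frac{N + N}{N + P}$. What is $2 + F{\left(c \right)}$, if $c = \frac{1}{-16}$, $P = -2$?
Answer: $\frac{68}{33} \approx 2.0606$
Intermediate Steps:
$c = - \frac{1}{16} \approx -0.0625$
$F{\left(N \right)} = \frac{2 N}{-2 + N}$ ($F{\left(N \right)} = \frac{N + N}{N - 2} = \frac{2 N}{-2 + N}$)
$2 + F{\left(c \right)} = 2 + 2 \left(- \frac{1}{16}\right) \frac{1}{-2 - \frac{1}{16}} = 2 + 2 \left(- \frac{1}{16}\right) \frac{1}{- \frac{33}{16}} = 2 + 2 \left(- \frac{1}{16}\right) \left(- \frac{16}{33}\right) = 2 + \frac{2}{33} = \frac{68}{33}$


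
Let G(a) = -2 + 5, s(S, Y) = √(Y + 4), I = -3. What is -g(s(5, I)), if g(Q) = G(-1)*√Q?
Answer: -3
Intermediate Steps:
s(S, Y) = √(4 + Y)
G(a) = 3
g(Q) = 3*√Q
-g(s(5, I)) = -3*√(√(4 - 3)) = -3*√(√1) = -3*√1 = -3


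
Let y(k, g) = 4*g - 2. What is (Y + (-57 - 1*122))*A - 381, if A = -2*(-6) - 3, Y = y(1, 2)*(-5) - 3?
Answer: -2289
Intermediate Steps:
y(k, g) = -2 + 4*g
Y = -33 (Y = (-2 + 4*2)*(-5) - 3 = (-2 + 8)*(-5) - 3 = 6*(-5) - 3 = -30 - 3 = -33)
A = 9 (A = 12 - 3 = 9)
(Y + (-57 - 1*122))*A - 381 = (-33 + (-57 - 1*122))*9 - 381 = (-33 + (-57 - 122))*9 - 381 = (-33 - 179)*9 - 381 = -212*9 - 381 = -1908 - 381 = -2289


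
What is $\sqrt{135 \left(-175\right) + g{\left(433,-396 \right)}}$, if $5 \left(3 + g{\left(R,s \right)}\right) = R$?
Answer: $\frac{i \sqrt{588535}}{5} \approx 153.43 i$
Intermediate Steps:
$g{\left(R,s \right)} = -3 + \frac{R}{5}$
$\sqrt{135 \left(-175\right) + g{\left(433,-396 \right)}} = \sqrt{135 \left(-175\right) + \left(-3 + \frac{1}{5} \cdot 433\right)} = \sqrt{-23625 + \left(-3 + \frac{433}{5}\right)} = \sqrt{-23625 + \frac{418}{5}} = \sqrt{- \frac{117707}{5}} = \frac{i \sqrt{588535}}{5}$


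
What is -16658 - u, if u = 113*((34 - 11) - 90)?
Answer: -9087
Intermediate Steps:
u = -7571 (u = 113*(23 - 90) = 113*(-67) = -7571)
-16658 - u = -16658 - 1*(-7571) = -16658 + 7571 = -9087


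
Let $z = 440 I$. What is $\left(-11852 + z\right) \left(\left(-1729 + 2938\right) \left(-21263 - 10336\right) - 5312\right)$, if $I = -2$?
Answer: $486470660196$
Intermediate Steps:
$z = -880$ ($z = 440 \left(-2\right) = -880$)
$\left(-11852 + z\right) \left(\left(-1729 + 2938\right) \left(-21263 - 10336\right) - 5312\right) = \left(-11852 - 880\right) \left(\left(-1729 + 2938\right) \left(-21263 - 10336\right) - 5312\right) = - 12732 \left(1209 \left(-31599\right) - 5312\right) = - 12732 \left(-38203191 - 5312\right) = \left(-12732\right) \left(-38208503\right) = 486470660196$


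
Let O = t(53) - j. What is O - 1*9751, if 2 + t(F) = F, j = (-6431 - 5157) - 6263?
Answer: 8151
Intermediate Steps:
j = -17851 (j = -11588 - 6263 = -17851)
t(F) = -2 + F
O = 17902 (O = (-2 + 53) - 1*(-17851) = 51 + 17851 = 17902)
O - 1*9751 = 17902 - 1*9751 = 17902 - 9751 = 8151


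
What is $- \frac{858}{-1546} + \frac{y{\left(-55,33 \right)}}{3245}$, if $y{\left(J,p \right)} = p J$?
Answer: $- \frac{198}{45607} \approx -0.0043414$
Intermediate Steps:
$y{\left(J,p \right)} = J p$
$- \frac{858}{-1546} + \frac{y{\left(-55,33 \right)}}{3245} = - \frac{858}{-1546} + \frac{\left(-55\right) 33}{3245} = \left(-858\right) \left(- \frac{1}{1546}\right) - \frac{33}{59} = \frac{429}{773} - \frac{33}{59} = - \frac{198}{45607}$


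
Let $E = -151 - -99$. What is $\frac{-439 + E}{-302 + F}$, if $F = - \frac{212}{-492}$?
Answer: $\frac{60393}{37093} \approx 1.6282$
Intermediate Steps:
$F = \frac{53}{123}$ ($F = - \frac{212 \left(-1\right)}{492} = \left(-1\right) \left(- \frac{53}{123}\right) = \frac{53}{123} \approx 0.43089$)
$E = -52$ ($E = -151 + 99 = -52$)
$\frac{-439 + E}{-302 + F} = \frac{-439 - 52}{-302 + \frac{53}{123}} = - \frac{491}{- \frac{37093}{123}} = \left(-491\right) \left(- \frac{123}{37093}\right) = \frac{60393}{37093}$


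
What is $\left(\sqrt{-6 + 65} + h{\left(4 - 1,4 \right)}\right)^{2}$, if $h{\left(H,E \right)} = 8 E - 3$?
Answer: $\left(29 + \sqrt{59}\right)^{2} \approx 1345.5$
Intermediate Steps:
$h{\left(H,E \right)} = -3 + 8 E$
$\left(\sqrt{-6 + 65} + h{\left(4 - 1,4 \right)}\right)^{2} = \left(\sqrt{-6 + 65} + \left(-3 + 8 \cdot 4\right)\right)^{2} = \left(\sqrt{59} + \left(-3 + 32\right)\right)^{2} = \left(\sqrt{59} + 29\right)^{2} = \left(29 + \sqrt{59}\right)^{2}$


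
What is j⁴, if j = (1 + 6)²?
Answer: 5764801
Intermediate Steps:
j = 49 (j = 7² = 49)
j⁴ = 49⁴ = 5764801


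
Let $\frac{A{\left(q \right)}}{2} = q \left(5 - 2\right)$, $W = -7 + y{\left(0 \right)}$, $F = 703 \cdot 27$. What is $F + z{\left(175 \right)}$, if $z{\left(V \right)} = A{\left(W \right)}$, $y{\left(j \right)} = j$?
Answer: $18939$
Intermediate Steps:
$F = 18981$
$W = -7$ ($W = -7 + 0 = -7$)
$A{\left(q \right)} = 6 q$ ($A{\left(q \right)} = 2 q \left(5 - 2\right) = 2 q 3 = 2 \cdot 3 q = 6 q$)
$z{\left(V \right)} = -42$ ($z{\left(V \right)} = 6 \left(-7\right) = -42$)
$F + z{\left(175 \right)} = 18981 - 42 = 18939$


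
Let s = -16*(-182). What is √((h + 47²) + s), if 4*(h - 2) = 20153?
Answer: √40645/2 ≈ 100.80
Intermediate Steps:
h = 20161/4 (h = 2 + (¼)*20153 = 2 + 20153/4 = 20161/4 ≈ 5040.3)
s = 2912
√((h + 47²) + s) = √((20161/4 + 47²) + 2912) = √((20161/4 + 2209) + 2912) = √(28997/4 + 2912) = √(40645/4) = √40645/2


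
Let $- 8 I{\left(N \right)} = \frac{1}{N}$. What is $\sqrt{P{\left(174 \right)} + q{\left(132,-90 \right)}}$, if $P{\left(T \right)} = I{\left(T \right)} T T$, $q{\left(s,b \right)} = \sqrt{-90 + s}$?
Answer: $\frac{\sqrt{-87 + 4 \sqrt{42}}}{2} \approx 3.9076 i$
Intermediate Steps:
$I{\left(N \right)} = - \frac{1}{8 N}$
$P{\left(T \right)} = - \frac{T}{8}$ ($P{\left(T \right)} = - \frac{1}{8 T} T T = - \frac{T}{8}$)
$\sqrt{P{\left(174 \right)} + q{\left(132,-90 \right)}} = \sqrt{\left(- \frac{1}{8}\right) 174 + \sqrt{-90 + 132}} = \sqrt{- \frac{87}{4} + \sqrt{42}}$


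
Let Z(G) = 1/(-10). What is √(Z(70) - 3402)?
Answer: I*√340210/10 ≈ 58.328*I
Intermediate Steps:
Z(G) = -⅒
√(Z(70) - 3402) = √(-⅒ - 3402) = √(-34021/10) = I*√340210/10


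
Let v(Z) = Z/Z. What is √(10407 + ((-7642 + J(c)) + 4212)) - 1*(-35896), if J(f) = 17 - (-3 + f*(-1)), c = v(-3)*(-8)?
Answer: 35896 + √6989 ≈ 35980.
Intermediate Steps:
v(Z) = 1
c = -8 (c = 1*(-8) = -8)
J(f) = 20 + f (J(f) = 17 - (-3 - f) = 17 + (3 + f) = 20 + f)
√(10407 + ((-7642 + J(c)) + 4212)) - 1*(-35896) = √(10407 + ((-7642 + (20 - 8)) + 4212)) - 1*(-35896) = √(10407 + ((-7642 + 12) + 4212)) + 35896 = √(10407 + (-7630 + 4212)) + 35896 = √(10407 - 3418) + 35896 = √6989 + 35896 = 35896 + √6989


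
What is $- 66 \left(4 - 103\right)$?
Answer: $6534$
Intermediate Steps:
$- 66 \left(4 - 103\right) = \left(-66\right) \left(-99\right) = 6534$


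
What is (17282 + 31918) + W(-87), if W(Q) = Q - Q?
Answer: 49200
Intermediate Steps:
W(Q) = 0
(17282 + 31918) + W(-87) = (17282 + 31918) + 0 = 49200 + 0 = 49200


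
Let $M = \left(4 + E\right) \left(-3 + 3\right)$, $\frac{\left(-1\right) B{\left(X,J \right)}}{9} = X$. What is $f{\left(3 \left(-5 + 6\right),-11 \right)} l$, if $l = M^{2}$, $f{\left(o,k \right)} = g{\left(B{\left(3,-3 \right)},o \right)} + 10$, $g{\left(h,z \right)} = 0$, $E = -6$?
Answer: $0$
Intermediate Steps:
$B{\left(X,J \right)} = - 9 X$
$f{\left(o,k \right)} = 10$ ($f{\left(o,k \right)} = 0 + 10 = 10$)
$M = 0$ ($M = \left(4 - 6\right) \left(-3 + 3\right) = \left(-2\right) 0 = 0$)
$l = 0$ ($l = 0^{2} = 0$)
$f{\left(3 \left(-5 + 6\right),-11 \right)} l = 10 \cdot 0 = 0$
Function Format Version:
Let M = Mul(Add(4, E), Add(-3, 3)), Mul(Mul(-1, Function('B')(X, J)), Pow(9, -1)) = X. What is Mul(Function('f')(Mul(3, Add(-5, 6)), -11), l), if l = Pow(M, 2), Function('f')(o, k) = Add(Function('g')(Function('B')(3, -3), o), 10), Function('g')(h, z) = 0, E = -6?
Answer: 0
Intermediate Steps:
Function('B')(X, J) = Mul(-9, X)
Function('f')(o, k) = 10 (Function('f')(o, k) = Add(0, 10) = 10)
M = 0 (M = Mul(Add(4, -6), Add(-3, 3)) = Mul(-2, 0) = 0)
l = 0 (l = Pow(0, 2) = 0)
Mul(Function('f')(Mul(3, Add(-5, 6)), -11), l) = Mul(10, 0) = 0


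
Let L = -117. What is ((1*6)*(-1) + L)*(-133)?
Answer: 16359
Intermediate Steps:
((1*6)*(-1) + L)*(-133) = ((1*6)*(-1) - 117)*(-133) = (6*(-1) - 117)*(-133) = (-6 - 117)*(-133) = -123*(-133) = 16359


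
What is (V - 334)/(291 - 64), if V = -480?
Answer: -814/227 ≈ -3.5859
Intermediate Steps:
(V - 334)/(291 - 64) = (-480 - 334)/(291 - 64) = -814/227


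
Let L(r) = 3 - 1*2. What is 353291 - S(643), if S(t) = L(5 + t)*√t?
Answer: 353291 - √643 ≈ 3.5327e+5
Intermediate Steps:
L(r) = 1 (L(r) = 3 - 2 = 1)
S(t) = √t (S(t) = 1*√t = √t)
353291 - S(643) = 353291 - √643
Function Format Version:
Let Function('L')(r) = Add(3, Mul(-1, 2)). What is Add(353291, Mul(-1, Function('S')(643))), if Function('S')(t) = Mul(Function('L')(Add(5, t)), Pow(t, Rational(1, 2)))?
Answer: Add(353291, Mul(-1, Pow(643, Rational(1, 2)))) ≈ 3.5327e+5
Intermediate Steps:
Function('L')(r) = 1 (Function('L')(r) = Add(3, -2) = 1)
Function('S')(t) = Pow(t, Rational(1, 2)) (Function('S')(t) = Mul(1, Pow(t, Rational(1, 2))) = Pow(t, Rational(1, 2)))
Add(353291, Mul(-1, Function('S')(643))) = Add(353291, Mul(-1, Pow(643, Rational(1, 2))))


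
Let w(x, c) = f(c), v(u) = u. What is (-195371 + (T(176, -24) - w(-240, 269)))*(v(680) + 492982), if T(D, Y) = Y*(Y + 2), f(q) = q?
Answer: -96319380144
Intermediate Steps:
w(x, c) = c
T(D, Y) = Y*(2 + Y)
(-195371 + (T(176, -24) - w(-240, 269)))*(v(680) + 492982) = (-195371 + (-24*(2 - 24) - 1*269))*(680 + 492982) = (-195371 + (-24*(-22) - 269))*493662 = (-195371 + (528 - 269))*493662 = (-195371 + 259)*493662 = -195112*493662 = -96319380144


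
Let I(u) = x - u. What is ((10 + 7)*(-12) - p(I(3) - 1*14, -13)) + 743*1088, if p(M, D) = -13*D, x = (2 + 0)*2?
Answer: 808011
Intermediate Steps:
x = 4 (x = 2*2 = 4)
I(u) = 4 - u
((10 + 7)*(-12) - p(I(3) - 1*14, -13)) + 743*1088 = ((10 + 7)*(-12) - (-13)*(-13)) + 743*1088 = (17*(-12) - 1*169) + 808384 = (-204 - 169) + 808384 = -373 + 808384 = 808011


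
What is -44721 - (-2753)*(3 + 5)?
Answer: -22697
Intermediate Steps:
-44721 - (-2753)*(3 + 5) = -44721 - (-2753)*8 = -44721 - 1*(-22024) = -44721 + 22024 = -22697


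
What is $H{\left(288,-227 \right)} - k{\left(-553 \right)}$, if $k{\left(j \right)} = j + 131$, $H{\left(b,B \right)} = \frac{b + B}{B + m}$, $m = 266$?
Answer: $\frac{16519}{39} \approx 423.56$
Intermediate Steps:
$H{\left(b,B \right)} = \frac{B + b}{266 + B}$ ($H{\left(b,B \right)} = \frac{b + B}{B + 266} = \frac{B + b}{266 + B}$)
$k{\left(j \right)} = 131 + j$
$H{\left(288,-227 \right)} - k{\left(-553 \right)} = \frac{-227 + 288}{266 - 227} - \left(131 - 553\right) = \frac{1}{39} \cdot 61 - -422 = \frac{1}{39} \cdot 61 + 422 = \frac{61}{39} + 422 = \frac{16519}{39}$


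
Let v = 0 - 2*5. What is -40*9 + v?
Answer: -370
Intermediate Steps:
v = -10 (v = 0 - 10 = -10)
-40*9 + v = -40*9 - 10 = -360 - 10 = -370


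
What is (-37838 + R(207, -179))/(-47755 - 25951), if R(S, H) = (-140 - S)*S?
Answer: 109667/73706 ≈ 1.4879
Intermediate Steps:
R(S, H) = S*(-140 - S)
(-37838 + R(207, -179))/(-47755 - 25951) = (-37838 - 1*207*(140 + 207))/(-47755 - 25951) = (-37838 - 1*207*347)/(-73706) = (-37838 - 71829)*(-1/73706) = -109667*(-1/73706) = 109667/73706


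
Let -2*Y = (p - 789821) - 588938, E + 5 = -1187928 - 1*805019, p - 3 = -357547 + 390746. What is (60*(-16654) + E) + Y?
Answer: -4638827/2 ≈ -2.3194e+6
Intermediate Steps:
p = 33202 (p = 3 + (-357547 + 390746) = 3 + 33199 = 33202)
E = -1992952 (E = -5 + (-1187928 - 1*805019) = -5 + (-1187928 - 805019) = -5 - 1992947 = -1992952)
Y = 1345557/2 (Y = -((33202 - 789821) - 588938)/2 = -(-756619 - 588938)/2 = -½*(-1345557) = 1345557/2 ≈ 6.7278e+5)
(60*(-16654) + E) + Y = (60*(-16654) - 1992952) + 1345557/2 = (-999240 - 1992952) + 1345557/2 = -2992192 + 1345557/2 = -4638827/2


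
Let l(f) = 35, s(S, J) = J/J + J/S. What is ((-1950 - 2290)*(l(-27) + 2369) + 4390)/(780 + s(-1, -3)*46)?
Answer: -5094285/482 ≈ -10569.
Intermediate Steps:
s(S, J) = 1 + J/S
((-1950 - 2290)*(l(-27) + 2369) + 4390)/(780 + s(-1, -3)*46) = ((-1950 - 2290)*(35 + 2369) + 4390)/(780 + ((-3 - 1)/(-1))*46) = (-4240*2404 + 4390)/(780 - 1*(-4)*46) = (-10192960 + 4390)/(780 + 4*46) = -10188570/(780 + 184) = -10188570/964 = -10188570*1/964 = -5094285/482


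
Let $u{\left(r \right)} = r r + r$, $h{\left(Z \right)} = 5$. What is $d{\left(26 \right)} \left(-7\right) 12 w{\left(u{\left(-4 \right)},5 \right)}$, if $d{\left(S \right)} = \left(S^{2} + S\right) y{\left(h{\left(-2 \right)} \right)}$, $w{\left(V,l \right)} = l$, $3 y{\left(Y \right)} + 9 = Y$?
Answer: $393120$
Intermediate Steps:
$y{\left(Y \right)} = -3 + \frac{Y}{3}$
$u{\left(r \right)} = r + r^{2}$ ($u{\left(r \right)} = r^{2} + r = r + r^{2}$)
$d{\left(S \right)} = - \frac{4 S}{3} - \frac{4 S^{2}}{3}$ ($d{\left(S \right)} = \left(S^{2} + S\right) \left(-3 + \frac{1}{3} \cdot 5\right) = \left(S + S^{2}\right) \left(-3 + \frac{5}{3}\right) = \left(S + S^{2}\right) \left(- \frac{4}{3}\right) = - \frac{4 S}{3} - \frac{4 S^{2}}{3}$)
$d{\left(26 \right)} \left(-7\right) 12 w{\left(u{\left(-4 \right)},5 \right)} = \left(- \frac{4}{3}\right) 26 \left(1 + 26\right) \left(-7\right) 12 \cdot 5 = \left(- \frac{4}{3}\right) 26 \cdot 27 \left(\left(-84\right) 5\right) = \left(-936\right) \left(-420\right) = 393120$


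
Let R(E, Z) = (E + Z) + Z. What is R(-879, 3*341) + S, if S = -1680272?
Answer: -1679105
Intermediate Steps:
R(E, Z) = E + 2*Z
R(-879, 3*341) + S = (-879 + 2*(3*341)) - 1680272 = (-879 + 2*1023) - 1680272 = (-879 + 2046) - 1680272 = 1167 - 1680272 = -1679105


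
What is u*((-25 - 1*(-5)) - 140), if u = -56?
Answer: 8960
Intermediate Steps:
u*((-25 - 1*(-5)) - 140) = -56*((-25 - 1*(-5)) - 140) = -56*((-25 + 5) - 140) = -56*(-20 - 140) = -56*(-160) = 8960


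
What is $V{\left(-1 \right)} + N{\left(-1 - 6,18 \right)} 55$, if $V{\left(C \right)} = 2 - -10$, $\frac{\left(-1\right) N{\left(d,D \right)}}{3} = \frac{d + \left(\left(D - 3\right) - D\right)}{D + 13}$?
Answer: $\frac{2022}{31} \approx 65.226$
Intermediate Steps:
$N{\left(d,D \right)} = - \frac{3 \left(-3 + d\right)}{13 + D}$ ($N{\left(d,D \right)} = - 3 \frac{d + \left(\left(D - 3\right) - D\right)}{D + 13} = - 3 \frac{d + \left(\left(-3 + D\right) - D\right)}{13 + D} = - 3 \frac{d - 3}{13 + D} = - 3 \frac{-3 + d}{13 + D} = - \frac{3 \left(-3 + d\right)}{13 + D}$)
$V{\left(C \right)} = 12$ ($V{\left(C \right)} = 2 + 10 = 12$)
$V{\left(-1 \right)} + N{\left(-1 - 6,18 \right)} 55 = 12 + \frac{3 \left(3 - \left(-1 - 6\right)\right)}{13 + 18} \cdot 55 = 12 + \frac{3 \left(3 - -7\right)}{31} \cdot 55 = 12 + 3 \cdot \frac{1}{31} \left(3 + 7\right) 55 = 12 + 3 \cdot \frac{1}{31} \cdot 10 \cdot 55 = 12 + \frac{30}{31} \cdot 55 = 12 + \frac{1650}{31} = \frac{2022}{31}$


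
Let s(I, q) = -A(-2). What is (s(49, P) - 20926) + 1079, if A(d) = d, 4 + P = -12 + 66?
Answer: -19845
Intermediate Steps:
P = 50 (P = -4 + (-12 + 66) = -4 + 54 = 50)
s(I, q) = 2 (s(I, q) = -1*(-2) = 2)
(s(49, P) - 20926) + 1079 = (2 - 20926) + 1079 = -20924 + 1079 = -19845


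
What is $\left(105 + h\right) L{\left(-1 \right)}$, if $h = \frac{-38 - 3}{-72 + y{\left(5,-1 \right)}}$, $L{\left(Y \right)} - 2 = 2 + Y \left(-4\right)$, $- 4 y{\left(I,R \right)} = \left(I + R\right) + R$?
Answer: $\frac{245752}{291} \approx 844.51$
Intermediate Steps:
$y{\left(I,R \right)} = - \frac{R}{2} - \frac{I}{4}$ ($y{\left(I,R \right)} = - \frac{\left(I + R\right) + R}{4} = - \frac{I + 2 R}{4} = - \frac{R}{2} - \frac{I}{4}$)
$L{\left(Y \right)} = 4 - 4 Y$ ($L{\left(Y \right)} = 2 + \left(2 + Y \left(-4\right)\right) = 2 - \left(-2 + 4 Y\right) = 4 - 4 Y$)
$h = \frac{164}{291}$ ($h = \frac{-38 - 3}{-72 - \frac{3}{4}} = - \frac{41}{-72 + \left(\frac{1}{2} - \frac{5}{4}\right)} = - \frac{41}{-72 - \frac{3}{4}} = - \frac{41}{- \frac{291}{4}} = \left(-41\right) \left(- \frac{4}{291}\right) = \frac{164}{291} \approx 0.56357$)
$\left(105 + h\right) L{\left(-1 \right)} = \left(105 + \frac{164}{291}\right) \left(4 - -4\right) = \frac{30719 \left(4 + 4\right)}{291} = \frac{30719}{291} \cdot 8 = \frac{245752}{291}$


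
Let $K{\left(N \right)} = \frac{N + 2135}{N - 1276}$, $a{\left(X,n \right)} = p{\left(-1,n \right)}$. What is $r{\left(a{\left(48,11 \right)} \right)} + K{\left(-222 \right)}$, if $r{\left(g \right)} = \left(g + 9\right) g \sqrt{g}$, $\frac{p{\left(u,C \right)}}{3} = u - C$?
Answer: $- \frac{1913}{1498} + 5832 i \approx -1.277 + 5832.0 i$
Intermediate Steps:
$p{\left(u,C \right)} = - 3 C + 3 u$ ($p{\left(u,C \right)} = 3 \left(u - C\right) = - 3 C + 3 u$)
$a{\left(X,n \right)} = -3 - 3 n$ ($a{\left(X,n \right)} = - 3 n + 3 \left(-1\right) = - 3 n - 3 = -3 - 3 n$)
$K{\left(N \right)} = \frac{2135 + N}{-1276 + N}$
$r{\left(g \right)} = g^{\frac{3}{2}} \left(9 + g\right)$ ($r{\left(g \right)} = \left(9 + g\right) g \sqrt{g} = g \left(9 + g\right) \sqrt{g} = g^{\frac{3}{2}} \left(9 + g\right)$)
$r{\left(a{\left(48,11 \right)} \right)} + K{\left(-222 \right)} = \left(-3 - 33\right)^{\frac{3}{2}} \left(9 - 36\right) + \frac{2135 - 222}{-1276 - 222} = \left(-3 - 33\right)^{\frac{3}{2}} \left(9 - 36\right) + \frac{1}{-1498} \cdot 1913 = \left(-36\right)^{\frac{3}{2}} \left(9 - 36\right) - \frac{1913}{1498} = - 216 i \left(-27\right) - \frac{1913}{1498} = 5832 i - \frac{1913}{1498} = - \frac{1913}{1498} + 5832 i$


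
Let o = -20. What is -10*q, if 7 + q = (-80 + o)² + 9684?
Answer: -196770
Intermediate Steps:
q = 19677 (q = -7 + ((-80 - 20)² + 9684) = -7 + ((-100)² + 9684) = -7 + (10000 + 9684) = -7 + 19684 = 19677)
-10*q = -10*19677 = -196770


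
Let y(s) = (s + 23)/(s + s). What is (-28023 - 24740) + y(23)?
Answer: -52762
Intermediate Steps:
y(s) = (23 + s)/(2*s) (y(s) = (23 + s)/((2*s)) = (23 + s)*(1/(2*s)) = (23 + s)/(2*s))
(-28023 - 24740) + y(23) = (-28023 - 24740) + (½)*(23 + 23)/23 = -52763 + (½)*(1/23)*46 = -52763 + 1 = -52762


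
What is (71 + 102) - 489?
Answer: -316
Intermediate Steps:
(71 + 102) - 489 = 173 - 489 = -316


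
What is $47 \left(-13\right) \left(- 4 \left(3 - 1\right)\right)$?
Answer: $4888$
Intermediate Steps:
$47 \left(-13\right) \left(- 4 \left(3 - 1\right)\right) = - 611 \left(\left(-4\right) 2\right) = \left(-611\right) \left(-8\right) = 4888$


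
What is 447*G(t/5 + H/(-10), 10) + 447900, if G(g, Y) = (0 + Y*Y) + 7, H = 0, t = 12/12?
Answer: 495729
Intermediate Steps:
t = 1 (t = 12*(1/12) = 1)
G(g, Y) = 7 + Y² (G(g, Y) = (0 + Y²) + 7 = Y² + 7 = 7 + Y²)
447*G(t/5 + H/(-10), 10) + 447900 = 447*(7 + 10²) + 447900 = 447*(7 + 100) + 447900 = 447*107 + 447900 = 47829 + 447900 = 495729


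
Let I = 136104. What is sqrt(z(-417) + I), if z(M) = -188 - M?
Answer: sqrt(136333) ≈ 369.23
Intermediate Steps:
sqrt(z(-417) + I) = sqrt((-188 - 1*(-417)) + 136104) = sqrt((-188 + 417) + 136104) = sqrt(229 + 136104) = sqrt(136333)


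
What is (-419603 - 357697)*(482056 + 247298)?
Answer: -566926864200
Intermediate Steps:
(-419603 - 357697)*(482056 + 247298) = -777300*729354 = -566926864200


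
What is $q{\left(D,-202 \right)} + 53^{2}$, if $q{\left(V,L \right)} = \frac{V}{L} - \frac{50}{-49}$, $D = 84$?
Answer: $\frac{13904733}{4949} \approx 2809.6$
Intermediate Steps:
$q{\left(V,L \right)} = \frac{50}{49} + \frac{V}{L}$ ($q{\left(V,L \right)} = \frac{V}{L} - - \frac{50}{49} = \frac{V}{L} + \frac{50}{49} = \frac{50}{49} + \frac{V}{L}$)
$q{\left(D,-202 \right)} + 53^{2} = \left(\frac{50}{49} + \frac{84}{-202}\right) + 53^{2} = \left(\frac{50}{49} + 84 \left(- \frac{1}{202}\right)\right) + 2809 = \left(\frac{50}{49} - \frac{42}{101}\right) + 2809 = \frac{2992}{4949} + 2809 = \frac{13904733}{4949}$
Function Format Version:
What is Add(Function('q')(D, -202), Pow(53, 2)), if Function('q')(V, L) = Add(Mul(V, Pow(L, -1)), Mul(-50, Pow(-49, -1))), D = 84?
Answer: Rational(13904733, 4949) ≈ 2809.6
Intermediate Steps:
Function('q')(V, L) = Add(Rational(50, 49), Mul(V, Pow(L, -1))) (Function('q')(V, L) = Add(Mul(V, Pow(L, -1)), Mul(-50, Rational(-1, 49))) = Add(Mul(V, Pow(L, -1)), Rational(50, 49)) = Add(Rational(50, 49), Mul(V, Pow(L, -1))))
Add(Function('q')(D, -202), Pow(53, 2)) = Add(Add(Rational(50, 49), Mul(84, Pow(-202, -1))), Pow(53, 2)) = Add(Add(Rational(50, 49), Mul(84, Rational(-1, 202))), 2809) = Add(Add(Rational(50, 49), Rational(-42, 101)), 2809) = Add(Rational(2992, 4949), 2809) = Rational(13904733, 4949)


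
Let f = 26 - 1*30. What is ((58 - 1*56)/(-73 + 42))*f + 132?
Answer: 4100/31 ≈ 132.26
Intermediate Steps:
f = -4 (f = 26 - 30 = -4)
((58 - 1*56)/(-73 + 42))*f + 132 = ((58 - 1*56)/(-73 + 42))*(-4) + 132 = ((58 - 56)/(-31))*(-4) + 132 = (2*(-1/31))*(-4) + 132 = -2/31*(-4) + 132 = 8/31 + 132 = 4100/31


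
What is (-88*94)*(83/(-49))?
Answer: 686576/49 ≈ 14012.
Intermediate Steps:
(-88*94)*(83/(-49)) = -686576*(-1)/49 = -8272*(-83/49) = 686576/49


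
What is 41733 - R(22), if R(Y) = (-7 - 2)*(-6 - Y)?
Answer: 41481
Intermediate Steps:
R(Y) = 54 + 9*Y (R(Y) = -9*(-6 - Y) = 54 + 9*Y)
41733 - R(22) = 41733 - (54 + 9*22) = 41733 - (54 + 198) = 41733 - 1*252 = 41733 - 252 = 41481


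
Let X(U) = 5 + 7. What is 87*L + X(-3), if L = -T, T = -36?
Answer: 3144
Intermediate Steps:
X(U) = 12
L = 36 (L = -1*(-36) = 36)
87*L + X(-3) = 87*36 + 12 = 3132 + 12 = 3144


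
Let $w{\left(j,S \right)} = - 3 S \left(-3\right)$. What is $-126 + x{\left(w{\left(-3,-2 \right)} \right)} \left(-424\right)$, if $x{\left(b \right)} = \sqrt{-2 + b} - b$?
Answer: $-7758 - 848 i \sqrt{5} \approx -7758.0 - 1896.2 i$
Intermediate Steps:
$w{\left(j,S \right)} = 9 S$ ($w{\left(j,S \right)} = - 3 \left(- 3 S\right) = 9 S$)
$-126 + x{\left(w{\left(-3,-2 \right)} \right)} \left(-424\right) = -126 + \left(\sqrt{-2 + 9 \left(-2\right)} - 9 \left(-2\right)\right) \left(-424\right) = -126 + \left(\sqrt{-2 - 18} - -18\right) \left(-424\right) = -126 + \left(\sqrt{-20} + 18\right) \left(-424\right) = -126 + \left(2 i \sqrt{5} + 18\right) \left(-424\right) = -126 + \left(18 + 2 i \sqrt{5}\right) \left(-424\right) = -126 - \left(7632 + 848 i \sqrt{5}\right) = -7758 - 848 i \sqrt{5}$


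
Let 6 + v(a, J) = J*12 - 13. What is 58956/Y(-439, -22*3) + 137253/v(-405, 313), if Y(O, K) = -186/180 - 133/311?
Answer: -2053701381117/50939047 ≈ -40317.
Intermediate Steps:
v(a, J) = -19 + 12*J (v(a, J) = -6 + (J*12 - 13) = -6 + (12*J - 13) = -6 + (-13 + 12*J) = -19 + 12*J)
Y(O, K) = -13631/9330 (Y(O, K) = -186*1/180 - 133*1/311 = -31/30 - 133/311 = -13631/9330)
58956/Y(-439, -22*3) + 137253/v(-405, 313) = 58956/(-13631/9330) + 137253/(-19 + 12*313) = 58956*(-9330/13631) + 137253/(-19 + 3756) = -550059480/13631 + 137253/3737 = -2053701381117/50939047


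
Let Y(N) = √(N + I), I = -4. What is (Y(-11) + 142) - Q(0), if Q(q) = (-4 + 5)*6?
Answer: 136 + I*√15 ≈ 136.0 + 3.873*I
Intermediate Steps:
Q(q) = 6 (Q(q) = 1*6 = 6)
Y(N) = √(-4 + N) (Y(N) = √(N - 4) = √(-4 + N))
(Y(-11) + 142) - Q(0) = (√(-4 - 11) + 142) - 1*6 = (√(-15) + 142) - 6 = (I*√15 + 142) - 6 = (142 + I*√15) - 6 = 136 + I*√15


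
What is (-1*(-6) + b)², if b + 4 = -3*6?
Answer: 256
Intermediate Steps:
b = -22 (b = -4 - 3*6 = -4 - 18 = -22)
(-1*(-6) + b)² = (-1*(-6) - 22)² = (6 - 22)² = (-16)² = 256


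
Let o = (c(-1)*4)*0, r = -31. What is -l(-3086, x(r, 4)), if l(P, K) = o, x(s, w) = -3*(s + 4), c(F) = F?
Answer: 0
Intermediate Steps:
o = 0 (o = -1*4*0 = -4*0 = 0)
x(s, w) = -12 - 3*s (x(s, w) = -3*(4 + s) = -12 - 3*s)
l(P, K) = 0
-l(-3086, x(r, 4)) = -1*0 = 0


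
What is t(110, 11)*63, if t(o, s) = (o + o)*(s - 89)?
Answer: -1081080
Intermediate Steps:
t(o, s) = 2*o*(-89 + s) (t(o, s) = (2*o)*(-89 + s) = 2*o*(-89 + s))
t(110, 11)*63 = (2*110*(-89 + 11))*63 = (2*110*(-78))*63 = -17160*63 = -1081080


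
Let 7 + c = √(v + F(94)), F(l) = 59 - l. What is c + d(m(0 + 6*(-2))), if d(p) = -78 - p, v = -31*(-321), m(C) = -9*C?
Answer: -193 + 2*√2479 ≈ -93.421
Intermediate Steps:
v = 9951
c = -7 + 2*√2479 (c = -7 + √(9951 + (59 - 1*94)) = -7 + √(9951 + (59 - 94)) = -7 + √(9951 - 35) = -7 + √9916 = -7 + 2*√2479 ≈ 92.579)
c + d(m(0 + 6*(-2))) = (-7 + 2*√2479) + (-78 - (-9)*(0 + 6*(-2))) = (-7 + 2*√2479) + (-78 - (-9)*(0 - 12)) = (-7 + 2*√2479) + (-78 - (-9)*(-12)) = (-7 + 2*√2479) + (-78 - 1*108) = (-7 + 2*√2479) + (-78 - 108) = (-7 + 2*√2479) - 186 = -193 + 2*√2479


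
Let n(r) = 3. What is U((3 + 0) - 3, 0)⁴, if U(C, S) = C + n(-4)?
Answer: 81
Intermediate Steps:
U(C, S) = 3 + C (U(C, S) = C + 3 = 3 + C)
U((3 + 0) - 3, 0)⁴ = (3 + ((3 + 0) - 3))⁴ = (3 + (3 - 3))⁴ = (3 + 0)⁴ = 3⁴ = 81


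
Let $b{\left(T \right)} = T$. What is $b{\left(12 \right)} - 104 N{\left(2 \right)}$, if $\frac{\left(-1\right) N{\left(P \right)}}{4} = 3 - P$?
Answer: $428$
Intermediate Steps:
$N{\left(P \right)} = -12 + 4 P$ ($N{\left(P \right)} = - 4 \left(3 - P\right) = -12 + 4 P$)
$b{\left(12 \right)} - 104 N{\left(2 \right)} = 12 - 104 \left(-12 + 4 \cdot 2\right) = 12 - 104 \left(-12 + 8\right) = 12 - -416 = 12 + 416 = 428$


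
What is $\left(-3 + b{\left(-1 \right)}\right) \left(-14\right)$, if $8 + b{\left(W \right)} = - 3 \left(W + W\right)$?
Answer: $70$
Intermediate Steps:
$b{\left(W \right)} = -8 - 6 W$ ($b{\left(W \right)} = -8 - 3 \left(W + W\right) = -8 - 3 \cdot 2 W = -8 - 6 W$)
$\left(-3 + b{\left(-1 \right)}\right) \left(-14\right) = \left(-3 - 2\right) \left(-14\right) = \left(-5\right) \left(-14\right) = 70$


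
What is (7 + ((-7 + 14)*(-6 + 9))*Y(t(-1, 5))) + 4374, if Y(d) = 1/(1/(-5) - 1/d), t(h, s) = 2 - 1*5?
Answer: 9077/2 ≈ 4538.5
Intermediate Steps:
t(h, s) = -3 (t(h, s) = 2 - 5 = -3)
Y(d) = 1/(-1/5 - 1/d) (Y(d) = 1/(1*(-1/5) - 1/d) = 1/(-1/5 - 1/d))
(7 + ((-7 + 14)*(-6 + 9))*Y(t(-1, 5))) + 4374 = (7 + ((-7 + 14)*(-6 + 9))*(-5*(-3)/(5 - 3))) + 4374 = (7 + (7*3)*(-5*(-3)/2)) + 4374 = (7 + 21*(-5*(-3)*1/2)) + 4374 = (7 + 21*(15/2)) + 4374 = (7 + 315/2) + 4374 = 329/2 + 4374 = 9077/2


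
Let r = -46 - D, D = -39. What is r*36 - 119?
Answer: -371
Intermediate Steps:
r = -7 (r = -46 - 1*(-39) = -46 + 39 = -7)
r*36 - 119 = -7*36 - 119 = -252 - 119 = -371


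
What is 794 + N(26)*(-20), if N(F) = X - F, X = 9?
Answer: 1134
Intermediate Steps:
N(F) = 9 - F
794 + N(26)*(-20) = 794 + (9 - 1*26)*(-20) = 794 + (9 - 26)*(-20) = 794 - 17*(-20) = 794 + 340 = 1134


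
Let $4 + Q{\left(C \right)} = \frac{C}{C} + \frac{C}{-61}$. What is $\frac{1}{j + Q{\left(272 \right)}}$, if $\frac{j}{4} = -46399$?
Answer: $- \frac{61}{11321811} \approx -5.3878 \cdot 10^{-6}$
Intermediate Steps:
$j = -185596$ ($j = 4 \left(-46399\right) = -185596$)
$Q{\left(C \right)} = -3 - \frac{C}{61}$ ($Q{\left(C \right)} = -4 + \left(\frac{C}{C} + \frac{C}{-61}\right) = -4 + \left(1 + C \left(- \frac{1}{61}\right)\right) = -4 - \left(-1 + \frac{C}{61}\right) = -3 - \frac{C}{61}$)
$\frac{1}{j + Q{\left(272 \right)}} = \frac{1}{-185596 - \frac{455}{61}} = \frac{1}{- \frac{11321811}{61}} = - \frac{61}{11321811}$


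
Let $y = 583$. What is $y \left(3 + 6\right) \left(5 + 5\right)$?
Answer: $52470$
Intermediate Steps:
$y \left(3 + 6\right) \left(5 + 5\right) = 583 \left(3 + 6\right) \left(5 + 5\right) = 583 \cdot 9 \cdot 10 = 583 \cdot 90 = 52470$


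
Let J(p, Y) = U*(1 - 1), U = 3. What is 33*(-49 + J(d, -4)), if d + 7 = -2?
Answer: -1617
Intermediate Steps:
d = -9 (d = -7 - 2 = -9)
J(p, Y) = 0 (J(p, Y) = 3*(1 - 1) = 3*0 = 0)
33*(-49 + J(d, -4)) = 33*(-49 + 0) = 33*(-49) = -1617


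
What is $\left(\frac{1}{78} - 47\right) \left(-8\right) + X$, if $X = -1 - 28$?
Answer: $\frac{13529}{39} \approx 346.9$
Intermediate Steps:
$X = -29$ ($X = -1 - 28 = -29$)
$\left(\frac{1}{78} - 47\right) \left(-8\right) + X = \left(\frac{1}{78} - 47\right) \left(-8\right) - 29 = \left(- \frac{3665}{78}\right) \left(-8\right) - 29 = \frac{14660}{39} - 29 = \frac{13529}{39}$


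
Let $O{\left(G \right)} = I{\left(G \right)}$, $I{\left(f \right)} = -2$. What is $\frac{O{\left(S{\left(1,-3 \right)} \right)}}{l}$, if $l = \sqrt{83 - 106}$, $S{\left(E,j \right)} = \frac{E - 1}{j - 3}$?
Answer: $\frac{2 i \sqrt{23}}{23} \approx 0.41703 i$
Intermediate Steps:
$S{\left(E,j \right)} = \frac{-1 + E}{-3 + j}$
$l = i \sqrt{23}$ ($l = \sqrt{-23} = i \sqrt{23} \approx 4.7958 i$)
$O{\left(G \right)} = -2$
$\frac{O{\left(S{\left(1,-3 \right)} \right)}}{l} = - \frac{2}{i \sqrt{23}} = - 2 \left(- \frac{i \sqrt{23}}{23}\right) = \frac{2 i \sqrt{23}}{23}$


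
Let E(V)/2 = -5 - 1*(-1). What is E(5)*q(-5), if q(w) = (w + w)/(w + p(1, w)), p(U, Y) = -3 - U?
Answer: -80/9 ≈ -8.8889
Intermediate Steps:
q(w) = 2*w/(-4 + w) (q(w) = (w + w)/(w + (-3 - 1*1)) = (2*w)/(w + (-3 - 1)) = (2*w)/(w - 4) = (2*w)/(-4 + w) = 2*w/(-4 + w))
E(V) = -8 (E(V) = 2*(-5 - 1*(-1)) = 2*(-5 + 1) = 2*(-4) = -8)
E(5)*q(-5) = -16*(-5)/(-4 - 5) = -16*(-5)/(-9) = -16*(-5)*(-1)/9 = -8*10/9 = -80/9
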